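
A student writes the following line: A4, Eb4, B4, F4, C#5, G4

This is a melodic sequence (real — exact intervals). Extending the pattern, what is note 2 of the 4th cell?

With 2-note cells, note 2 of each statement runs Eb4, F4, G4.
One more up a 2nd gives A4.

A4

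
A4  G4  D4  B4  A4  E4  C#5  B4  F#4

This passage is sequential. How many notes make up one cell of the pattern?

3

9 notes total. Splitting into 3 groups of 3:
A4 G4 D4 | B4 A4 E4 | C#5 B4 F#4
Every group is a transposition up a 2nd of the one before; no shorter unit works.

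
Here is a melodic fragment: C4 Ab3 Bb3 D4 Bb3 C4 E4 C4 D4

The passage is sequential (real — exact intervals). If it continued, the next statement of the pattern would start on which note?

With a 3-note motive the entries are C4, D4, E4, each up a 2nd from the previous.
The next head, up a 2nd from E4, is F#4.

F#4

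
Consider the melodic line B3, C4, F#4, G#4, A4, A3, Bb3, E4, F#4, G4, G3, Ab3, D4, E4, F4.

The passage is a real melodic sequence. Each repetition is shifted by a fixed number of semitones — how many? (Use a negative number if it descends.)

Unit = 5 notes; the statements start on B3, A3, G3, moving down a 2nd each time.
B3→A3 is 57 − 59 = -2 semitones.

-2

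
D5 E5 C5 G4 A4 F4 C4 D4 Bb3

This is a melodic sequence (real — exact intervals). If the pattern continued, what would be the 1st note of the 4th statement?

With 3-note cells, note 1 of each statement runs D5, G4, C4.
One more down a 5th gives F3.

F3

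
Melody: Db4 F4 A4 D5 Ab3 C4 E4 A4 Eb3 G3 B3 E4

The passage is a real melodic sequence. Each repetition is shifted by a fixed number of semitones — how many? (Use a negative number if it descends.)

-5

With a 4-note motive the entries are Db4, Ab3, Eb3, each down a 4th from the previous.
Db4 to Ab3 spans -5 semitones.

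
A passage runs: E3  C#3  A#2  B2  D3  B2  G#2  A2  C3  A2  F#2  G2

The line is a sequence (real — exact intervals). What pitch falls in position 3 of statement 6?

Grouping in 4s, the 3rd note of each cell is A#2, G#2, F#2.
Carrying that down a 2nd forward: E2 → D2 → C2.

C2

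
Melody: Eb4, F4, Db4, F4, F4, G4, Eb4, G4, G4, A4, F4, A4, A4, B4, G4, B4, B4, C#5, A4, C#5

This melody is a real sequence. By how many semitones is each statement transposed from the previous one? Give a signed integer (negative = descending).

2

With a 4-note motive the entries are Eb4, F4, G4, A4, B4, each up a 2nd from the previous.
Counting half-steps from Eb4 to F4: 2.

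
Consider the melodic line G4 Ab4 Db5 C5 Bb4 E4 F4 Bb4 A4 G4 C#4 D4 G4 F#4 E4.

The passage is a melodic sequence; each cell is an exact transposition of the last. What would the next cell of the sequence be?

With a 5-note motive the entries are G4, E4, C#4, each down a 3rd from the previous.
From A#3 the exact shape gives A#3 B3 E4 D#4 C#4.

A#3 B3 E4 D#4 C#4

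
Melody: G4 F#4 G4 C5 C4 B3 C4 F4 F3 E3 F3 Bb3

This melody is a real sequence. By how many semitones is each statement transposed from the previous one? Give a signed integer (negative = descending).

-7

The 4-note cells begin on G4, C4, F3 — each down a 5th from the last.
G4→C4 is 60 − 67 = -7 semitones.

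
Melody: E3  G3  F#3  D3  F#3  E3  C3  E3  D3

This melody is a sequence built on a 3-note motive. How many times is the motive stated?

9 notes in groups of 3 gives 9/3 = 3 statements.
Starts: E3, D3, C3 — each down a 2nd.

3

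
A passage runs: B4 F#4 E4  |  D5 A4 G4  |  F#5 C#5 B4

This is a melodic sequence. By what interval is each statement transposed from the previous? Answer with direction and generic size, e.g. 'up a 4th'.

With a 3-note motive the entries are B4, D5, F#5, each up a 3rd from the previous.
From B4 to D5: up a 3rd.

up a 3rd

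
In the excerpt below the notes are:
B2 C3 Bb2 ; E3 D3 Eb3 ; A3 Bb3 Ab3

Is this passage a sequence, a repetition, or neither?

neither

Note 2 of cell 2 is D3; if this were a sequence it would be F3. No unit length gives a consistent transposition pattern.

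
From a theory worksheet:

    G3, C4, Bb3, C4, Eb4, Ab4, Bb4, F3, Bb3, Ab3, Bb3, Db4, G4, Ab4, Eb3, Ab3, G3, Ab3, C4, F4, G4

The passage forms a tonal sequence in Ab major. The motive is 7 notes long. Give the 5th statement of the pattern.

Unit = 7 notes; the statements start on G3, F3, Eb3, moving down a 2nd each time.
Continuing the starts: Db3 → C3.
From C3 the diatonic shape gives C3 F3 Eb3 F3 Ab3 Db4 Eb4.

C3 F3 Eb3 F3 Ab3 Db4 Eb4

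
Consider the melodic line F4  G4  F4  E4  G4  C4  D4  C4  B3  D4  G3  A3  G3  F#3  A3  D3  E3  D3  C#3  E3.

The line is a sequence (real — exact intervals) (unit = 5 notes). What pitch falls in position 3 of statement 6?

Grouping in 5s, the 3rd note of each cell is F4, C4, G3, D3.
Each moves down a 4th. Continuing: A2 → E2.

E2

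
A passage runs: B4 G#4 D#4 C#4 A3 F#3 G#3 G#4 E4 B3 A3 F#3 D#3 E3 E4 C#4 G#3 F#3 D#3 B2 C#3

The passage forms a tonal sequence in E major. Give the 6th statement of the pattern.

F#3 D#3 A2 G#2 E2 C#2 D#2

Taking 7-note groups, the heads are B4, G#4, E4: the pattern moves down a 3rd.
Continuing the starts: C#4 → A3 → F#3.
Statement 6 starts on F#3 and keeps the same diatonic contour: F#3 D#3 A2 G#2 E2 C#2 D#2.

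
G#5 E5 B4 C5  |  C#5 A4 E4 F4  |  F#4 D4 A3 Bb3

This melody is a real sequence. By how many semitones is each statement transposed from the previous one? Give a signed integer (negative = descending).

-7

Taking 4-note groups, the heads are G#5, C#5, F#4: the pattern moves down a 5th.
Counting half-steps from G#5 to C#5: -7.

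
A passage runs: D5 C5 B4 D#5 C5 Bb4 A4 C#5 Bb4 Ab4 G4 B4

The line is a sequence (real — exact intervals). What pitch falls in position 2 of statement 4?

The unit is 4 notes. Position-2 pitches of the 3 shown cells: C5, Bb4, Ab4.
One more down a 2nd gives Gb4.

Gb4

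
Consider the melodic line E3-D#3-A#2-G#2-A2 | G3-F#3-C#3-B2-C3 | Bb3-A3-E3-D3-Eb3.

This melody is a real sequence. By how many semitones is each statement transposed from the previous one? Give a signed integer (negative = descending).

Unit = 5 notes; the statements start on E3, G3, Bb3, moving up a 3rd each time.
E3 to G3 spans +3 semitones.

3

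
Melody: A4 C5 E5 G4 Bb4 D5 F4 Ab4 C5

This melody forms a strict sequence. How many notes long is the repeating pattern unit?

There are 9 notes; a 3-note unit gives 3 cells:
A4 C5 E5 | G4 Bb4 D5 | F4 Ab4 C5
That's a consistent down a 2nd shift per cell, and no other grouping gives one.

3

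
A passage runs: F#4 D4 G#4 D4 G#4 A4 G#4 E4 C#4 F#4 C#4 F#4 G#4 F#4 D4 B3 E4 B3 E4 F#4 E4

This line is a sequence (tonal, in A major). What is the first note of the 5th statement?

Unit = 7 notes; the statements start on F#4, E4, D4, moving down a 2nd each time.
Continuing: C#4 → B3. Statement 5 starts on B3.

B3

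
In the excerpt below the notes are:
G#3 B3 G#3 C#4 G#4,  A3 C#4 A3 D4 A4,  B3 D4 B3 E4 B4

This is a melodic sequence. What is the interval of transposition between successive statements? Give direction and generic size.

up a 2nd

Taking 5-note groups, the heads are G#3, A3, B3: the pattern moves up a 2nd.
G#3 to A3 is up a 2nd.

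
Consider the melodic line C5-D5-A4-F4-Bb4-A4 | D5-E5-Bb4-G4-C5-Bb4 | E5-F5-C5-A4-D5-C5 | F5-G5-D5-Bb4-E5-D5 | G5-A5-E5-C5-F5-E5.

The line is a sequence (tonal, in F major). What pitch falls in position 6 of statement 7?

G5

With 6-note cells, note 6 of each statement runs A4, Bb4, C5, D5, E5.
Extending up a 2nd: F5 → G5.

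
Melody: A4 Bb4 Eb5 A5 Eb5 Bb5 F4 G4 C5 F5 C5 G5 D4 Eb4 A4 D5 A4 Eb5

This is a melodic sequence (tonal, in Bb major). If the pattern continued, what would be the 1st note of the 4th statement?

The unit is 6 notes. Position-1 pitches of the 3 shown cells: A4, F4, D4.
Each moves down a 3rd; the next is Bb3.

Bb3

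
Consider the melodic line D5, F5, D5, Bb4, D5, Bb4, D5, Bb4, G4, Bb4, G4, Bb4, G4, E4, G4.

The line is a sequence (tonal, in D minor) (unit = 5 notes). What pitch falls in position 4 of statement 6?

F3

Grouping in 5s, the 4th note of each cell is Bb4, G4, E4.
Extending down a 3rd: C4 → A3 → F3.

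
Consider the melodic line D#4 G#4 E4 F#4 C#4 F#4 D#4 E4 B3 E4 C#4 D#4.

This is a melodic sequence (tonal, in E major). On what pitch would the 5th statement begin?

G#3

With a 4-note motive the entries are D#4, C#4, B3, each down a 2nd from the previous.
Continuing: A3 → G#3. Statement 5 starts on G#3.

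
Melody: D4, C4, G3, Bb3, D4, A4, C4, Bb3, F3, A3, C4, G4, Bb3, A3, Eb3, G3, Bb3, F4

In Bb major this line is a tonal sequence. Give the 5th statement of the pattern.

G3 F3 C3 Eb3 G3 D4

Taking 6-note groups, the heads are D4, C4, Bb3: the pattern moves down a 2nd.
Continuing the starts: A3 → G3.
Statement 5 starts on G3 and keeps the same diatonic contour: G3 F3 C3 Eb3 G3 D4.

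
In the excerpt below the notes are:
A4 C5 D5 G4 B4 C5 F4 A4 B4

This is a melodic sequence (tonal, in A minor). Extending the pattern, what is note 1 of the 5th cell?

The unit is 3 notes. Position-1 pitches of the 3 shown cells: A4, G4, F4.
Carrying that down a 2nd forward: E4 → D4.

D4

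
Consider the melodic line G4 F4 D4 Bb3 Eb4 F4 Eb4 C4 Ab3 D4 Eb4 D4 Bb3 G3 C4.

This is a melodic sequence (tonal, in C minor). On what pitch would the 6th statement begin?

Bb3

The 5-note cells begin on G4, F4, Eb4 — each down a 2nd from the last.
Extending the heads down a 2nd: D4 → C4 → Bb3.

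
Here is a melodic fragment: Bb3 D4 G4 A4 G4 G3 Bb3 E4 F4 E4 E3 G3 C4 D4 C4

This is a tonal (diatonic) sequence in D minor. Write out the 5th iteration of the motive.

A2 C3 F3 G3 F3

Taking 5-note groups, the heads are Bb3, G3, E3: the pattern moves down a 3rd.
Extending down a 3rd: C3 → A2.
Statement 5 starts on A2 and keeps the same diatonic contour: A2 C3 F3 G3 F3.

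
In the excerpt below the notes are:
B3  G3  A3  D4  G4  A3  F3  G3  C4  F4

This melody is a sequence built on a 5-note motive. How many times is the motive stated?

2

10 notes in groups of 5 gives 10/5 = 2 statements.
Starts: B3, A3 — each down a 2nd.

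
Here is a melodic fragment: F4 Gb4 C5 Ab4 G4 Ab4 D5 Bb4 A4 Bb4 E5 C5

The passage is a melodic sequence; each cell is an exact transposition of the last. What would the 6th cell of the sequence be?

Taking 4-note groups, the heads are F4, G4, A4: the pattern moves up a 2nd.
Extending up a 2nd: B4 → C#5 → D#5.
So cell 6 is D#5 E5 A#5 F#5.

D#5 E5 A#5 F#5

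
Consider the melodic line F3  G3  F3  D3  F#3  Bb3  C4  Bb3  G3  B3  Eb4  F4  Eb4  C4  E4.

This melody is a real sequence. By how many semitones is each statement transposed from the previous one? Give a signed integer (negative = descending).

5

The 5-note cells begin on F3, Bb3, Eb4 — each up a 4th from the last.
Counting half-steps from F3 to Bb3: 5.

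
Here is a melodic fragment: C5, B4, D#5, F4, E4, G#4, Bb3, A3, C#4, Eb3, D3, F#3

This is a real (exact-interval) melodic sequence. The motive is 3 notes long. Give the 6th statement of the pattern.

With a 3-note motive the entries are C5, F4, Bb3, Eb3, each down a 5th from the previous.
Continuing the starts: Ab2 → Db2.
From Db2 the exact shape gives Db2 C2 E2.

Db2 C2 E2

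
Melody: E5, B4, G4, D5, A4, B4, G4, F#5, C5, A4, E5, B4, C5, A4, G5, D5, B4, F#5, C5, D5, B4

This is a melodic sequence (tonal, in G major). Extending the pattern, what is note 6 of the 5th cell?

With 7-note cells, note 6 of each statement runs B4, C5, D5.
Extending up a 2nd: E5 → F#5.

F#5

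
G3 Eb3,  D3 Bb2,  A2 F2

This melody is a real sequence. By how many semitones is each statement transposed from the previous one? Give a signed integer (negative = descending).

-5

Taking 2-note groups, the heads are G3, D3, A2: the pattern moves down a 4th.
G3→D3 is 50 − 55 = -5 semitones.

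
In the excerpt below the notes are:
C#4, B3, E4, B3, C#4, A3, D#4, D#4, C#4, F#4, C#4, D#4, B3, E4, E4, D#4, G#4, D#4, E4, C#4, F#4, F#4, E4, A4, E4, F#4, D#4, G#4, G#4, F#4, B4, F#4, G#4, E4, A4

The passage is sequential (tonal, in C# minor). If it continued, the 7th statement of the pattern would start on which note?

B4

Taking 7-note groups, the heads are C#4, D#4, E4, F#4, G#4: the pattern moves up a 2nd.
Extending the heads up a 2nd: A4 → B4.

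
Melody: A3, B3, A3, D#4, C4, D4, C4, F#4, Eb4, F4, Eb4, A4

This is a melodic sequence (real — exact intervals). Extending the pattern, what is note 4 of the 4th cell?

Grouping in 4s, the 4th note of each cell is D#4, F#4, A4.
From A4, up a 3rd gives C5.

C5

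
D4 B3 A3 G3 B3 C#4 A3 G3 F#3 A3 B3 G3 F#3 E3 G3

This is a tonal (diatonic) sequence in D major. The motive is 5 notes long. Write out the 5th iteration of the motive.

The 5-note cells begin on D4, C#4, B3 — each down a 2nd from the last.
Extending down a 2nd: A3 → G3.
Statement 5 starts on G3 and keeps the same diatonic contour: G3 E3 D3 C#3 E3.

G3 E3 D3 C#3 E3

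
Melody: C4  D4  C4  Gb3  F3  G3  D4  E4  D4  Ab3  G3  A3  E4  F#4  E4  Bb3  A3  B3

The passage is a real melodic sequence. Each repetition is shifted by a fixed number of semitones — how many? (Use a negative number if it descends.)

2

Unit = 6 notes; the statements start on C4, D4, E4, moving up a 2nd each time.
C4 to D4 spans +2 semitones.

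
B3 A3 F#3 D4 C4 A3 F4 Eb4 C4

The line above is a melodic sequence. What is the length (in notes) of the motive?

3

Try groups of 3 (3 cells in 9 notes):
B3 A3 F#3 | D4 C4 A3 | F4 Eb4 C4
Each cell is the previous one up a 3rd — so the unit is 3 notes.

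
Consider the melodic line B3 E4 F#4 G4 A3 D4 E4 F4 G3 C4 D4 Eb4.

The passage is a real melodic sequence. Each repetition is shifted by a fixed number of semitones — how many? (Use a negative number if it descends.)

With a 4-note motive the entries are B3, A3, G3, each down a 2nd from the previous.
B3→A3 is 57 − 59 = -2 semitones.

-2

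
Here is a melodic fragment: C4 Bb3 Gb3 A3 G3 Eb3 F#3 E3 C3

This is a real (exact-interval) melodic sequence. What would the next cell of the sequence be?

D#3 C#3 A2

With a 3-note motive the entries are C4, A3, F#3, each down a 3rd from the previous.
Statement 4 starts on D#3 and keeps the same exact contour: D#3 C#3 A2.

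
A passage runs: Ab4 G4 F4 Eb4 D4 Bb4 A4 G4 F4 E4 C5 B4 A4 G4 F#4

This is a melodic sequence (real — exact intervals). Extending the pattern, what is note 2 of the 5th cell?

D#5

With 5-note cells, note 2 of each statement runs G4, A4, B4.
Each moves up a 2nd. Continuing: C#5 → D#5.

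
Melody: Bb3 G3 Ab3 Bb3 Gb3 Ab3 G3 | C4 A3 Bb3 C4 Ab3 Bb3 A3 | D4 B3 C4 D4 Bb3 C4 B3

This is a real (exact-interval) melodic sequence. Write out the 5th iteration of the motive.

F#4 D#4 E4 F#4 D4 E4 D#4

Taking 7-note groups, the heads are Bb3, C4, D4: the pattern moves up a 2nd.
Carrying on: E4 → F#4.
So cell 5 is F#4 D#4 E4 F#4 D4 E4 D#4.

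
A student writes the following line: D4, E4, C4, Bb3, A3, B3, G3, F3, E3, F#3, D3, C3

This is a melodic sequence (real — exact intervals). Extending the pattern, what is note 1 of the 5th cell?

The unit is 4 notes. Position-1 pitches of the 3 shown cells: D4, A3, E3.
Carrying that down a 4th forward: B2 → F#2.

F#2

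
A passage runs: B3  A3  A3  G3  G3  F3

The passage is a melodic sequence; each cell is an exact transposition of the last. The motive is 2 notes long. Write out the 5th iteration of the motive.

Unit = 2 notes; the statements start on B3, A3, G3, moving down a 2nd each time.
Carrying on: F3 → Eb3.
Statement 5 starts on Eb3 and keeps the same exact contour: Eb3 Db3.

Eb3 Db3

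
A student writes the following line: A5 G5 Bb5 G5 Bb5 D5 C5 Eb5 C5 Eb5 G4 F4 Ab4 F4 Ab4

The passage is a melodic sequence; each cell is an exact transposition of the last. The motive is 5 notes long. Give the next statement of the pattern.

C4 Bb3 Db4 Bb3 Db4

The 5-note cells begin on A5, D5, G4 — each down a 5th from the last.
Statement 4 starts on C4 and keeps the same exact contour: C4 Bb3 Db4 Bb3 Db4.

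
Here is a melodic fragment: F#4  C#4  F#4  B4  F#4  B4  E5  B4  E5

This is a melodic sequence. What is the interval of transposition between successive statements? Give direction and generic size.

With a 3-note motive the entries are F#4, B4, E5, each up a 4th from the previous.
F#4 to B4 is up a 4th.

up a 4th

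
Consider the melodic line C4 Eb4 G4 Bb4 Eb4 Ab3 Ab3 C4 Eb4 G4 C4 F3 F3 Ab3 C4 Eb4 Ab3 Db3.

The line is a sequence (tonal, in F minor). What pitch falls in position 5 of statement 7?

The unit is 6 notes. Position-5 pitches of the 3 shown cells: Eb4, C4, Ab3.
Carrying that down a 3rd forward: F3 → Db3 → Bb2 → G2.

G2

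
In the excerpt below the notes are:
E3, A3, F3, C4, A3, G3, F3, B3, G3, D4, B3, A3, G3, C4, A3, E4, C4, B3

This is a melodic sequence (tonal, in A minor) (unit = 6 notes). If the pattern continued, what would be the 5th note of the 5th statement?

E4

The unit is 6 notes. Position-5 pitches of the 3 shown cells: A3, B3, C4.
Carrying that up a 2nd forward: D4 → E4.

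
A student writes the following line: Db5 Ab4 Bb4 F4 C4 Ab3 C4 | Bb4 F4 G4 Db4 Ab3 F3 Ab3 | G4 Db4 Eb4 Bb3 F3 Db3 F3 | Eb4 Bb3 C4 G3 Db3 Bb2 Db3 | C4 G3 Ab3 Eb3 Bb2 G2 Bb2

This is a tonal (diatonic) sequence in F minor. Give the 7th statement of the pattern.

F3 C3 Db3 Ab2 Eb2 C2 Eb2

Taking 7-note groups, the heads are Db5, Bb4, G4, Eb4, C4: the pattern moves down a 3rd.
Extending down a 3rd: Ab3 → F3.
From F3 the diatonic shape gives F3 C3 Db3 Ab2 Eb2 C2 Eb2.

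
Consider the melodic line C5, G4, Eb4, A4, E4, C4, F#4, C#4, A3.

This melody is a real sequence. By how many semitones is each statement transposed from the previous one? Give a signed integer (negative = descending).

-3

Taking 3-note groups, the heads are C5, A4, F#4: the pattern moves down a 3rd.
C5 to A4 spans -3 semitones.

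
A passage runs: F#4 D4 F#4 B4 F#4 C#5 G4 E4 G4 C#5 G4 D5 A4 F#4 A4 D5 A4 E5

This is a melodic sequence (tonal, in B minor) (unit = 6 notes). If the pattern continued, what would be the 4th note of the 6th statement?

G5

With 6-note cells, note 4 of each statement runs B4, C#5, D5.
Extending up a 2nd: E5 → F#5 → G5.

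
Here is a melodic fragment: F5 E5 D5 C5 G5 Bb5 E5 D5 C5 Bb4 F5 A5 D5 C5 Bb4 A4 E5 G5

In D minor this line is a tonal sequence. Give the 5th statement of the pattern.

Bb4 A4 G4 F4 C5 E5

Taking 6-note groups, the heads are F5, E5, D5: the pattern moves down a 2nd.
Extending down a 2nd: C5 → Bb4.
From Bb4 the diatonic shape gives Bb4 A4 G4 F4 C5 E5.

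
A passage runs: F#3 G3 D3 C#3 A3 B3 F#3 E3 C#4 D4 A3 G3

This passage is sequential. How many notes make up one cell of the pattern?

4

There are 12 notes; a 4-note unit gives 3 cells:
F#3 G3 D3 C#3 | A3 B3 F#3 E3 | C#4 D4 A3 G3
That's a consistent up a 3rd shift per cell, and no other grouping gives one.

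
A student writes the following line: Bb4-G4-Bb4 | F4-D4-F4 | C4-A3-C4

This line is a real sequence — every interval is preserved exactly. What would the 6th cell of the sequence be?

Unit = 3 notes; the statements start on Bb4, F4, C4, moving down a 4th each time.
Carrying on: G3 → D3 → A2.
From A2 the exact shape gives A2 F#2 A2.

A2 F#2 A2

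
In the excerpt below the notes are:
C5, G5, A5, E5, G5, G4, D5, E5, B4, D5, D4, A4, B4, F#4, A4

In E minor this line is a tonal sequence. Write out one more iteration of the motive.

A3 E4 F#4 C4 E4

The 5-note cells begin on C5, G4, D4 — each down a 4th from the last.
Statement 4 starts on A3 and keeps the same diatonic contour: A3 E4 F#4 C4 E4.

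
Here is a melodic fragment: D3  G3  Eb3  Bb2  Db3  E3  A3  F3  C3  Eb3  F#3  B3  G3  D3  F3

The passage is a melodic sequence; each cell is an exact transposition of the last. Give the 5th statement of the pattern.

A#3 D#4 B3 F#3 A3

With a 5-note motive the entries are D3, E3, F#3, each up a 2nd from the previous.
Continuing the starts: G#3 → A#3.
Statement 5 starts on A#3 and keeps the same exact contour: A#3 D#4 B3 F#3 A3.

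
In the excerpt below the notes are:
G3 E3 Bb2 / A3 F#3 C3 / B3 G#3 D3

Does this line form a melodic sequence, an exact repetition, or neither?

Each 3-note cell is the previous one transposed up a 2nd.

sequence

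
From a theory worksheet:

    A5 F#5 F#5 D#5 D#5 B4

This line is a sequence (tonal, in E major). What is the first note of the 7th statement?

C#4

The 2-note cells begin on A5, F#5, D#5 — each down a 3rd from the last.
Extending the heads down a 3rd: B4 → G#4 → E4 → C#4.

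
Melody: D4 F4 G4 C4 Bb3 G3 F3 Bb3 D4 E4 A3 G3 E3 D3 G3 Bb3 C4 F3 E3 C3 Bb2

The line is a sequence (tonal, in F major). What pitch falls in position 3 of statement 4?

Grouping in 7s, the 3rd note of each cell is G4, E4, C4.
From C4, down a 3rd gives A3.

A3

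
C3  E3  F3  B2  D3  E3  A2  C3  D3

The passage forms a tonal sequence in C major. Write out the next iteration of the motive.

Taking 3-note groups, the heads are C3, B2, A2: the pattern moves down a 2nd.
From G2 the diatonic shape gives G2 B2 C3.

G2 B2 C3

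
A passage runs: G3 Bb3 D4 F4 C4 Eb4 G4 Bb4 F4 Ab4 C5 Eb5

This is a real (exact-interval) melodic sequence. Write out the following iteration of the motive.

Unit = 4 notes; the statements start on G3, C4, F4, moving up a 4th each time.
So cell 4 is Bb4 Db5 F5 Ab5.

Bb4 Db5 F5 Ab5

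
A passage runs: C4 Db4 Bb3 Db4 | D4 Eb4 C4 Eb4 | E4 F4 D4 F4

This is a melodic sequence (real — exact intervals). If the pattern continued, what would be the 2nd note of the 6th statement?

The unit is 4 notes. Position-2 pitches of the 3 shown cells: Db4, Eb4, F4.
Carrying that up a 2nd forward: G4 → A4 → B4.

B4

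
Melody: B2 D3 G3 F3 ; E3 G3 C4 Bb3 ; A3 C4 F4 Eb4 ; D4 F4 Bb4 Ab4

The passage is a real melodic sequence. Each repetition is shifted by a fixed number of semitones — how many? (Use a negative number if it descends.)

Taking 4-note groups, the heads are B2, E3, A3, D4: the pattern moves up a 4th.
B2 to E3 spans +5 semitones.

5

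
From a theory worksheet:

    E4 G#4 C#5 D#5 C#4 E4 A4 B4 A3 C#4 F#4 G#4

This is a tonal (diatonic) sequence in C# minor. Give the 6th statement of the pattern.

B2 D#3 G#3 A3

Unit = 4 notes; the statements start on E4, C#4, A3, moving down a 3rd each time.
Carrying on: F#3 → D#3 → B2.
Statement 6 starts on B2 and keeps the same diatonic contour: B2 D#3 G#3 A3.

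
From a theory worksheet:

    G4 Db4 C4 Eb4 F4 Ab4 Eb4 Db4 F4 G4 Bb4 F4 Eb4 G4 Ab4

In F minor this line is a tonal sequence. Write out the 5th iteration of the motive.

Db5 Ab4 G4 Bb4 C5

With a 5-note motive the entries are G4, Ab4, Bb4, each up a 2nd from the previous.
Carrying on: C5 → Db5.
From Db5 the diatonic shape gives Db5 Ab4 G4 Bb4 C5.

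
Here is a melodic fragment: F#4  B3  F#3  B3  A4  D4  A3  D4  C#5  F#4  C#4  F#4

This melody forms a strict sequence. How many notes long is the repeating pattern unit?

12 notes total. Splitting into 3 groups of 4:
F#4 B3 F#3 B3 | A4 D4 A3 D4 | C#5 F#4 C#4 F#4
Every group is a transposition up a 3rd of the one before; no shorter unit works.

4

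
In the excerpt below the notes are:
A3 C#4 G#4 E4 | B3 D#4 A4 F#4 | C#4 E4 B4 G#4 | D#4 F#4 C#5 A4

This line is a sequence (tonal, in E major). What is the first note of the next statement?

The 4-note cells begin on A3, B3, C#4, D#4 — each up a 2nd from the last.
The next head, up a 2nd from D#4, is E4.

E4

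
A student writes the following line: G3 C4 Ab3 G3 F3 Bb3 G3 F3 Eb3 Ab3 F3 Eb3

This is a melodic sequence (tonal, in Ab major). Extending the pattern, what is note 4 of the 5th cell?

C3

Grouping in 4s, the 4th note of each cell is G3, F3, Eb3.
Extending down a 2nd: Db3 → C3.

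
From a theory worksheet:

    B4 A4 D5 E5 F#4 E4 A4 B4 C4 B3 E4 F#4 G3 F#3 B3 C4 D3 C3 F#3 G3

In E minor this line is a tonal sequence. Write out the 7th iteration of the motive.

E2 D2 G2 A2

Unit = 4 notes; the statements start on B4, F#4, C4, G3, D3, moving down a 4th each time.
Extending down a 4th: A2 → E2.
Statement 7 starts on E2 and keeps the same diatonic contour: E2 D2 G2 A2.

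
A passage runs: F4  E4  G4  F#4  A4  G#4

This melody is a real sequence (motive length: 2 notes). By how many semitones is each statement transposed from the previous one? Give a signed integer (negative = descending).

2

The 2-note cells begin on F4, G4, A4 — each up a 2nd from the last.
F4→G4 is 67 − 65 = 2 semitones.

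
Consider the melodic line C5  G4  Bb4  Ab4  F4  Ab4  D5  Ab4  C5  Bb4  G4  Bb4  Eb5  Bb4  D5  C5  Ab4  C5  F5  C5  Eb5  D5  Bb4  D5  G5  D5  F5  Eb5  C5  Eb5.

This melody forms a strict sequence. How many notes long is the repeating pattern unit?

6

30 notes total. Splitting into 5 groups of 6:
C5 G4 Bb4 Ab4 F4 Ab4 | D5 Ab4 C5 Bb4 G4 Bb4 | Eb5 Bb4 D5 C5 Ab4 C5 | F5 C5 Eb5 D5 Bb4 D5 | G5 D5 F5 Eb5 C5 Eb5
Every group is a transposition up a 2nd of the one before; no shorter unit works.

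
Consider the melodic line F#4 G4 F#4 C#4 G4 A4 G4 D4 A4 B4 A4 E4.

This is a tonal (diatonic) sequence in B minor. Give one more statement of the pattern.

Unit = 4 notes; the statements start on F#4, G4, A4, moving up a 2nd each time.
So cell 4 is B4 C#5 B4 F#4.

B4 C#5 B4 F#4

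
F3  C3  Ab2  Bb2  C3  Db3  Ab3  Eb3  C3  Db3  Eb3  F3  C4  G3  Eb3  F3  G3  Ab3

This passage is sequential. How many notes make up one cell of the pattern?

There are 18 notes; a 6-note unit gives 3 cells:
F3 C3 Ab2 Bb2 C3 Db3 | Ab3 Eb3 C3 Db3 Eb3 F3 | C4 G3 Eb3 F3 G3 Ab3
That's a consistent up a 3rd shift per cell, and no other grouping gives one.

6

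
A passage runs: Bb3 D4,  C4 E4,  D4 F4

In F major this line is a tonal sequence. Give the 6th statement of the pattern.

G4 Bb4

Taking 2-note groups, the heads are Bb3, C4, D4: the pattern moves up a 2nd.
Carrying on: E4 → F4 → G4.
Statement 6 starts on G4 and keeps the same diatonic contour: G4 Bb4.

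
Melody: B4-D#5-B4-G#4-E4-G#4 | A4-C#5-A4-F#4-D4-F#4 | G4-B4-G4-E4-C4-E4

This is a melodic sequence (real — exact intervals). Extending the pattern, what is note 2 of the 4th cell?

A4

With 6-note cells, note 2 of each statement runs D#5, C#5, B4.
One more down a 2nd gives A4.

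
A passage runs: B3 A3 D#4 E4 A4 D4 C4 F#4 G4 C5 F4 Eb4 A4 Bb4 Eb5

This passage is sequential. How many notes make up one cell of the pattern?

Try groups of 5 (3 cells in 15 notes):
B3 A3 D#4 E4 A4 | D4 C4 F#4 G4 C5 | F4 Eb4 A4 Bb4 Eb5
Every group is a transposition up a 3rd of the one before; no shorter unit works.

5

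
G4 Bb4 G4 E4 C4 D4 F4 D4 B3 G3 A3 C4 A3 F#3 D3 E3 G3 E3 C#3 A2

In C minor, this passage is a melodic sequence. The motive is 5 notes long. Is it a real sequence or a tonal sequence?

real

Each cell has the same semitone pattern (3, -3, -3, -4) — intervals are preserved exactly.
And E4 lies outside C minor, so the sequence is real rather than tonal.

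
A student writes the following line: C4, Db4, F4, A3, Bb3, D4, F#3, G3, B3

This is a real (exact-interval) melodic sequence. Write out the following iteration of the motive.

The 3-note cells begin on C4, A3, F#3 — each down a 3rd from the last.
From D#3 the exact shape gives D#3 E3 G#3.

D#3 E3 G#3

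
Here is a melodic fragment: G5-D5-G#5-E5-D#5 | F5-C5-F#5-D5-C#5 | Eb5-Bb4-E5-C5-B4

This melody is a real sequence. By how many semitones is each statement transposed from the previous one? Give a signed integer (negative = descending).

-2

With a 5-note motive the entries are G5, F5, Eb5, each down a 2nd from the previous.
Counting half-steps from G5 to F5: -2.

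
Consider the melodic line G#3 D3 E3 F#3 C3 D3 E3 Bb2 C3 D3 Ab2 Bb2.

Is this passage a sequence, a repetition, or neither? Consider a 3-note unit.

Each 3-note cell is the previous one transposed down a 2nd.

sequence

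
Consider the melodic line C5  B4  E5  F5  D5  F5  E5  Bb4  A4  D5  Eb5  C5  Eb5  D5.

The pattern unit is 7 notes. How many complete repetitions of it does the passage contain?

14 notes in groups of 7 gives 14/7 = 2 statements.
Starts: C5, Bb4 — each down a 2nd.

2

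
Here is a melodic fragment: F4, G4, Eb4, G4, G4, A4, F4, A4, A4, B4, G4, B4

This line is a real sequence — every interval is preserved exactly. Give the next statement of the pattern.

Taking 4-note groups, the heads are F4, G4, A4: the pattern moves up a 2nd.
Statement 4 starts on B4 and keeps the same exact contour: B4 C#5 A4 C#5.

B4 C#5 A4 C#5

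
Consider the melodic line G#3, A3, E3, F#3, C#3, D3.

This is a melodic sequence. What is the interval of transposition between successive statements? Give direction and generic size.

down a 3rd

The 2-note cells begin on G#3, E3, C#3 — each down a 3rd from the last.
From G#3 to E3: down a 3rd.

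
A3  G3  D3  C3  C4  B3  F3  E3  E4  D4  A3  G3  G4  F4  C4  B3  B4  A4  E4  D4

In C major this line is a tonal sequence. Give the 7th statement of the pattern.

The 4-note cells begin on A3, C4, E4, G4, B4 — each up a 3rd from the last.
Continuing the starts: D5 → F5.
So cell 7 is F5 E5 B4 A4.

F5 E5 B4 A4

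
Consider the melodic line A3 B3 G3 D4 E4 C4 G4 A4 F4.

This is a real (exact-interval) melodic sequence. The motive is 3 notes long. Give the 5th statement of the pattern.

F5 G5 Eb5

Taking 3-note groups, the heads are A3, D4, G4: the pattern moves up a 4th.
Extending up a 4th: C5 → F5.
From F5 the exact shape gives F5 G5 Eb5.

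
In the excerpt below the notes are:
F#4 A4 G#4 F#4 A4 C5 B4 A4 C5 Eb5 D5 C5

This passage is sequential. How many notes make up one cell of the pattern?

4

There are 12 notes; a 4-note unit gives 3 cells:
F#4 A4 G#4 F#4 | A4 C5 B4 A4 | C5 Eb5 D5 C5
Each cell is the previous one up a 3rd — so the unit is 4 notes.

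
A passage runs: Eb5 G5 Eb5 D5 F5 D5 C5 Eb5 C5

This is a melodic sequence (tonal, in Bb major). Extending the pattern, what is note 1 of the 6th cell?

G4

With 3-note cells, note 1 of each statement runs Eb5, D5, C5.
Carrying that down a 2nd forward: Bb4 → A4 → G4.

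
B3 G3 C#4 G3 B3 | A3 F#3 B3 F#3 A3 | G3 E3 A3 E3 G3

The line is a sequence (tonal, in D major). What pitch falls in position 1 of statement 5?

The unit is 5 notes. Position-1 pitches of the 3 shown cells: B3, A3, G3.
Extending down a 2nd: F#3 → E3.

E3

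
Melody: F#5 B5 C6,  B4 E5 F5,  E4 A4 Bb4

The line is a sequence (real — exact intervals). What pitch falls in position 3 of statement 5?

Ab3

Grouping in 3s, the 3rd note of each cell is C6, F5, Bb4.
Extending down a 5th: Eb4 → Ab3.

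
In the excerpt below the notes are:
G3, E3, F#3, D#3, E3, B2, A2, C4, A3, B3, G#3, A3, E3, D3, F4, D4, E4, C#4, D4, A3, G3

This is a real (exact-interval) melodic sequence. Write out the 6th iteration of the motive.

Ab5 F5 G5 E5 F5 C5 Bb4

Unit = 7 notes; the statements start on G3, C4, F4, moving up a 4th each time.
Carrying on: Bb4 → Eb5 → Ab5.
From Ab5 the exact shape gives Ab5 F5 G5 E5 F5 C5 Bb4.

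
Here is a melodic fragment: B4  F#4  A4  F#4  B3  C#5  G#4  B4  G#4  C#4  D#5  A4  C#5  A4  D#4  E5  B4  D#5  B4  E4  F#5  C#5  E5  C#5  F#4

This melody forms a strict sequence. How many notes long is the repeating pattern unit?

25 notes total. Splitting into 5 groups of 5:
B4 F#4 A4 F#4 B3 | C#5 G#4 B4 G#4 C#4 | D#5 A4 C#5 A4 D#4 | E5 B4 D#5 B4 E4 | F#5 C#5 E5 C#5 F#4
That's a consistent up a 2nd shift per cell, and no other grouping gives one.

5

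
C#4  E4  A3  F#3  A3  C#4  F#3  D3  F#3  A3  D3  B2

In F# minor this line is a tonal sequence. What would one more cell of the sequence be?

D3 F#3 B2 G#2

With a 4-note motive the entries are C#4, A3, F#3, each down a 3rd from the previous.
From D3 the diatonic shape gives D3 F#3 B2 G#2.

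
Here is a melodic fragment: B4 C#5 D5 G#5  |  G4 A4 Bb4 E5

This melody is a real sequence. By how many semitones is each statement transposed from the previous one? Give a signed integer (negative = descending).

-4

The 4-note cells begin on B4, G4 — each down a 3rd from the last.
Counting half-steps from B4 to G4: -4.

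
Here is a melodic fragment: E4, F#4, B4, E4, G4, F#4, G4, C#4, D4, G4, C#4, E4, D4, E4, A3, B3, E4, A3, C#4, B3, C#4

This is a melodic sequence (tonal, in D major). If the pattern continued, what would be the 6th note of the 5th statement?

E3

The unit is 7 notes. Position-6 pitches of the 3 shown cells: F#4, D4, B3.
Each moves down a 3rd. Continuing: G3 → E3.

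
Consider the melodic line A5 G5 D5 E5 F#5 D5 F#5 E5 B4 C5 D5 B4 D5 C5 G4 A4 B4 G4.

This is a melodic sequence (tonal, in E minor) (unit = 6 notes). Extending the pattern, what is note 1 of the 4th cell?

B4

The unit is 6 notes. Position-1 pitches of the 3 shown cells: A5, F#5, D5.
One more down a 3rd gives B4.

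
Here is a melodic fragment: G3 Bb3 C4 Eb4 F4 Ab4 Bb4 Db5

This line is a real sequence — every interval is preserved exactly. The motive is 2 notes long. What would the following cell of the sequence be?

Eb5 Gb5

The 2-note cells begin on G3, C4, F4, Bb4 — each up a 4th from the last.
Statement 5 starts on Eb5 and keeps the same exact contour: Eb5 Gb5.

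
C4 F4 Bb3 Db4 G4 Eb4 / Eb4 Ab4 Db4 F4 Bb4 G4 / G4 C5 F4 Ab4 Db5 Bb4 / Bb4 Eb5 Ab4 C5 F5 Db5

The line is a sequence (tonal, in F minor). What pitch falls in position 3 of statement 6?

Eb5

The unit is 6 notes. Position-3 pitches of the 4 shown cells: Bb3, Db4, F4, Ab4.
Extending up a 3rd: C5 → Eb5.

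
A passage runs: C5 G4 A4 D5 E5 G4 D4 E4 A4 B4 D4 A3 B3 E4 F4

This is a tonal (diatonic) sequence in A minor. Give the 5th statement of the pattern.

With a 5-note motive the entries are C5, G4, D4, each down a 4th from the previous.
Extending down a 4th: A3 → E3.
From E3 the diatonic shape gives E3 B2 C3 F3 G3.

E3 B2 C3 F3 G3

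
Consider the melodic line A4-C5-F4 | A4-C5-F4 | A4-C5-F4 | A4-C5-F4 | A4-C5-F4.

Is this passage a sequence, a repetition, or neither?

Each 3-note cell is identical (A4 C5 F4), restated at the same pitch.

repetition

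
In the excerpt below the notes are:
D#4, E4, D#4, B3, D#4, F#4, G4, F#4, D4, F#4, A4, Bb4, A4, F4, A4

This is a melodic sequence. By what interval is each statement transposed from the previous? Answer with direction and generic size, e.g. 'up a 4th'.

Taking 5-note groups, the heads are D#4, F#4, A4: the pattern moves up a 3rd.
D#4 to F#4 is up a 3rd.

up a 3rd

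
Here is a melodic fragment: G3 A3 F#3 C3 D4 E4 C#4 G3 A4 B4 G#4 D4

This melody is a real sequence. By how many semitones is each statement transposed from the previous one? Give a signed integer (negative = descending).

7

With a 4-note motive the entries are G3, D4, A4, each up a 5th from the previous.
G3 to D4 spans +7 semitones.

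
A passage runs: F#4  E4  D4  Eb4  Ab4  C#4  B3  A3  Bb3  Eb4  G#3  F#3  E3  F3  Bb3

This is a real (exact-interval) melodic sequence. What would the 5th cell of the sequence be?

A#2 G#2 F#2 G2 C3

Unit = 5 notes; the statements start on F#4, C#4, G#3, moving down a 4th each time.
Extending down a 4th: D#3 → A#2.
Statement 5 starts on A#2 and keeps the same exact contour: A#2 G#2 F#2 G2 C3.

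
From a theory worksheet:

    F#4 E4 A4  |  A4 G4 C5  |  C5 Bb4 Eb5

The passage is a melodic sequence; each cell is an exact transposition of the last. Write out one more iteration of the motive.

The 3-note cells begin on F#4, A4, C5 — each up a 3rd from the last.
So cell 4 is Eb5 Db5 Gb5.

Eb5 Db5 Gb5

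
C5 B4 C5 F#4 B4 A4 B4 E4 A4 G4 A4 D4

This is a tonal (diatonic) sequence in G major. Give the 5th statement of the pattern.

F#4 E4 F#4 B3

The 4-note cells begin on C5, B4, A4 — each down a 2nd from the last.
Continuing the starts: G4 → F#4.
Statement 5 starts on F#4 and keeps the same diatonic contour: F#4 E4 F#4 B3.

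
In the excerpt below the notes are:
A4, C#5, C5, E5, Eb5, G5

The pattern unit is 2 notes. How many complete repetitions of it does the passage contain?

3

6 notes in groups of 2 gives 6/2 = 3 statements.
Starts: A4, C5, Eb5 — each up a 3rd.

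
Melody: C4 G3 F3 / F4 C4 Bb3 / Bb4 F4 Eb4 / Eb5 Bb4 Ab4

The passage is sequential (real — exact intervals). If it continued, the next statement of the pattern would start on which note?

With a 3-note motive the entries are C4, F4, Bb4, Eb5, each up a 4th from the previous.
One more step up a 4th gives Ab5.

Ab5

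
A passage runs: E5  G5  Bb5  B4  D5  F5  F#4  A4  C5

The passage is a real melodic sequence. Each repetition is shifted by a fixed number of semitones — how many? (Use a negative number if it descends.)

With a 3-note motive the entries are E5, B4, F#4, each down a 4th from the previous.
E5→B4 is 71 − 76 = -5 semitones.

-5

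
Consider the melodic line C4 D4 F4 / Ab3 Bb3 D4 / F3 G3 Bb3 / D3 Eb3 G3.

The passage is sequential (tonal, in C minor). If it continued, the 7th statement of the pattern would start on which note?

Eb2

With a 3-note motive the entries are C4, Ab3, F3, D3, each down a 3rd from the previous.
Continuing: Bb2 → G2 → Eb2. Statement 7 starts on Eb2.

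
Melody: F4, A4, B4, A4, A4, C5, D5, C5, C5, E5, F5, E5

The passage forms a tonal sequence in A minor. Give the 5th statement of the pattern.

Taking 4-note groups, the heads are F4, A4, C5: the pattern moves up a 3rd.
Carrying on: E5 → G5.
Statement 5 starts on G5 and keeps the same diatonic contour: G5 B5 C6 B5.

G5 B5 C6 B5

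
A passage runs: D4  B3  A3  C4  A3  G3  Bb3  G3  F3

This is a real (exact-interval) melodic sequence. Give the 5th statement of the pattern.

Gb3 Eb3 Db3

Unit = 3 notes; the statements start on D4, C4, Bb3, moving down a 2nd each time.
Continuing the starts: Ab3 → Gb3.
Statement 5 starts on Gb3 and keeps the same exact contour: Gb3 Eb3 Db3.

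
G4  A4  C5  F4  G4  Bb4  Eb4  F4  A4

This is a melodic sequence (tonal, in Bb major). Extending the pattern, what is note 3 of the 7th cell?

Grouping in 3s, the 3rd note of each cell is C5, Bb4, A4.
Carrying that down a 2nd forward: G4 → F4 → Eb4 → D4.

D4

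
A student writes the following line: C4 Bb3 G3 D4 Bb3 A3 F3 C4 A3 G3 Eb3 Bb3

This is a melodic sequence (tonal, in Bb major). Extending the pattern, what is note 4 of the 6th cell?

F3

Grouping in 4s, the 4th note of each cell is D4, C4, Bb3.
Carrying that down a 2nd forward: A3 → G3 → F3.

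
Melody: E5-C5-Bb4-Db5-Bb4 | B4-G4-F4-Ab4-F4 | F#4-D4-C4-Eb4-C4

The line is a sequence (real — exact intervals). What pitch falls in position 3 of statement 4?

G3

Grouping in 5s, the 3rd note of each cell is Bb4, F4, C4.
Each moves down a 4th; the next is G3.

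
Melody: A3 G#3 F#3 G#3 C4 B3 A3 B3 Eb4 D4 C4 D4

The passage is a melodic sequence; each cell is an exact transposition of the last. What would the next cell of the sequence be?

The 4-note cells begin on A3, C4, Eb4 — each up a 3rd from the last.
Statement 4 starts on Gb4 and keeps the same exact contour: Gb4 F4 Eb4 F4.

Gb4 F4 Eb4 F4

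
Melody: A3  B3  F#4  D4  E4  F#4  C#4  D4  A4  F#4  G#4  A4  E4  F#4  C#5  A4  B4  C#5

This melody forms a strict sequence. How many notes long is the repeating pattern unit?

6

There are 18 notes; a 6-note unit gives 3 cells:
A3 B3 F#4 D4 E4 F#4 | C#4 D4 A4 F#4 G#4 A4 | E4 F#4 C#5 A4 B4 C#5
That's a consistent up a 3rd shift per cell, and no other grouping gives one.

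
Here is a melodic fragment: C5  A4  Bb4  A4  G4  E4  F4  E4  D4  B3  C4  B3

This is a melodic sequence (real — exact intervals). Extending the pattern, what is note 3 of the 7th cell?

E2

Grouping in 4s, the 3rd note of each cell is Bb4, F4, C4.
Each moves down a 4th. Continuing: G3 → D3 → A2 → E2.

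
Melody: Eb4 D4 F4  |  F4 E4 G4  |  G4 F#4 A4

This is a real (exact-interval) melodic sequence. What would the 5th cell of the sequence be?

B4 A#4 C#5

The 3-note cells begin on Eb4, F4, G4 — each up a 2nd from the last.
Continuing the starts: A4 → B4.
So cell 5 is B4 A#4 C#5.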